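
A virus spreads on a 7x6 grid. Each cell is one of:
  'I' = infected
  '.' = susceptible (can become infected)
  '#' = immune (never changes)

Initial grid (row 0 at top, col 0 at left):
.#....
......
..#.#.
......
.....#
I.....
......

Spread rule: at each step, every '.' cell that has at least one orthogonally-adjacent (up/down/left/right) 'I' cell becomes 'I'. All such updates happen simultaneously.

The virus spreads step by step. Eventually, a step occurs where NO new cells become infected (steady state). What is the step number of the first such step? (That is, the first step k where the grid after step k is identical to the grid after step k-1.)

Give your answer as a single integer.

Answer: 11

Derivation:
Step 0 (initial): 1 infected
Step 1: +3 new -> 4 infected
Step 2: +4 new -> 8 infected
Step 3: +5 new -> 13 infected
Step 4: +6 new -> 19 infected
Step 5: +6 new -> 25 infected
Step 6: +4 new -> 29 infected
Step 7: +3 new -> 32 infected
Step 8: +3 new -> 35 infected
Step 9: +2 new -> 37 infected
Step 10: +1 new -> 38 infected
Step 11: +0 new -> 38 infected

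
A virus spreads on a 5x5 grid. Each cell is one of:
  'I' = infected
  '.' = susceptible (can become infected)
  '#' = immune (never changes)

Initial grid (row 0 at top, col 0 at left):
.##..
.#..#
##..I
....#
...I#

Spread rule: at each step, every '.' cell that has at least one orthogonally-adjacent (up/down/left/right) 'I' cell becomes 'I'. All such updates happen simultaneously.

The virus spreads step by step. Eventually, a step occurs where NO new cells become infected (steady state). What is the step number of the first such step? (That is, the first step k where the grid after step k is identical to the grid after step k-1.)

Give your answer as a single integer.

Answer: 5

Derivation:
Step 0 (initial): 2 infected
Step 1: +3 new -> 5 infected
Step 2: +4 new -> 9 infected
Step 3: +4 new -> 13 infected
Step 4: +2 new -> 15 infected
Step 5: +0 new -> 15 infected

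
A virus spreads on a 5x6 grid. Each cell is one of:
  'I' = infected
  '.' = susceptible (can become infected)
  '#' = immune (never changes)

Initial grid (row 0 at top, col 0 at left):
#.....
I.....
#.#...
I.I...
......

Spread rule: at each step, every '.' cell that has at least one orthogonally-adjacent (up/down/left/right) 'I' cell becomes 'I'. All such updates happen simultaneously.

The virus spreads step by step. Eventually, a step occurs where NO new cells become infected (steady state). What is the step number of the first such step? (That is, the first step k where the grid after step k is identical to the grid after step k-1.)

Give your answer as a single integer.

Step 0 (initial): 3 infected
Step 1: +5 new -> 8 infected
Step 2: +7 new -> 15 infected
Step 3: +5 new -> 20 infected
Step 4: +4 new -> 24 infected
Step 5: +2 new -> 26 infected
Step 6: +1 new -> 27 infected
Step 7: +0 new -> 27 infected

Answer: 7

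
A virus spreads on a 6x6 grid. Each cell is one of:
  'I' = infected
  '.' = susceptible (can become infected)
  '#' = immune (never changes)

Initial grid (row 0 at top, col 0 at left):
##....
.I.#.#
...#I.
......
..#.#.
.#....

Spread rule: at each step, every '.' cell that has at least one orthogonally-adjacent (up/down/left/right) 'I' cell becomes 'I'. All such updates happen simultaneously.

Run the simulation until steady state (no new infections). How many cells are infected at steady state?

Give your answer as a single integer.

Step 0 (initial): 2 infected
Step 1: +6 new -> 8 infected
Step 2: +7 new -> 15 infected
Step 3: +7 new -> 22 infected
Step 4: +3 new -> 25 infected
Step 5: +3 new -> 28 infected
Step 6: +0 new -> 28 infected

Answer: 28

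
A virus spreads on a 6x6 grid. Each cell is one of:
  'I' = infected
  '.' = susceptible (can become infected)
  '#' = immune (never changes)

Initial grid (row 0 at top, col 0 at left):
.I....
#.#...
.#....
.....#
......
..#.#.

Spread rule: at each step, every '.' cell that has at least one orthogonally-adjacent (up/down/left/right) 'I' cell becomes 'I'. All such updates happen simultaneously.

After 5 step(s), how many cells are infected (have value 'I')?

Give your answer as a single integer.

Step 0 (initial): 1 infected
Step 1: +3 new -> 4 infected
Step 2: +1 new -> 5 infected
Step 3: +2 new -> 7 infected
Step 4: +3 new -> 10 infected
Step 5: +4 new -> 14 infected

Answer: 14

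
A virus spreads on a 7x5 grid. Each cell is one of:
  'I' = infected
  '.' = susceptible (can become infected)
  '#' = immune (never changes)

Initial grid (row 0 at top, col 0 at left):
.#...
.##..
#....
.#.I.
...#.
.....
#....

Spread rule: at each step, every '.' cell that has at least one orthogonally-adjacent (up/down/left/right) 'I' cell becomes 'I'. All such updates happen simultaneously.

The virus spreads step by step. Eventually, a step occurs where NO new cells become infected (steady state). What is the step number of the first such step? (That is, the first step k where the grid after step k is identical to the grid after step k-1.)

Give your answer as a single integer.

Step 0 (initial): 1 infected
Step 1: +3 new -> 4 infected
Step 2: +5 new -> 9 infected
Step 3: +6 new -> 15 infected
Step 4: +7 new -> 22 infected
Step 5: +4 new -> 26 infected
Step 6: +0 new -> 26 infected

Answer: 6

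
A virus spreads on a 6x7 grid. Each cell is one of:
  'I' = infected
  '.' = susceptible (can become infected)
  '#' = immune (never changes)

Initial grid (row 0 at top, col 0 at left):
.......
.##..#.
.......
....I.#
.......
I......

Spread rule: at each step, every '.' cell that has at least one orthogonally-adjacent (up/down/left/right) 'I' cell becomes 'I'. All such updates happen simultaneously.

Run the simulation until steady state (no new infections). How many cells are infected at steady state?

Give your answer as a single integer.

Step 0 (initial): 2 infected
Step 1: +6 new -> 8 infected
Step 2: +10 new -> 18 infected
Step 3: +10 new -> 28 infected
Step 4: +6 new -> 34 infected
Step 5: +3 new -> 37 infected
Step 6: +1 new -> 38 infected
Step 7: +0 new -> 38 infected

Answer: 38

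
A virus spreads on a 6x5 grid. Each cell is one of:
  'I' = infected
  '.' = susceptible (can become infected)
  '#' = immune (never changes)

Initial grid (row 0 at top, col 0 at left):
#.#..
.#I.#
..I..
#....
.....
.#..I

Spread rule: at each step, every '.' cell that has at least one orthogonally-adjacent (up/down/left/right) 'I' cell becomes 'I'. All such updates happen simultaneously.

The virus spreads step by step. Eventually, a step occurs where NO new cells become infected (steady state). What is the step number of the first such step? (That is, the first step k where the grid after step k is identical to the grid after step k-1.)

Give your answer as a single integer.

Step 0 (initial): 3 infected
Step 1: +6 new -> 9 infected
Step 2: +9 new -> 18 infected
Step 3: +3 new -> 21 infected
Step 4: +1 new -> 22 infected
Step 5: +1 new -> 23 infected
Step 6: +0 new -> 23 infected

Answer: 6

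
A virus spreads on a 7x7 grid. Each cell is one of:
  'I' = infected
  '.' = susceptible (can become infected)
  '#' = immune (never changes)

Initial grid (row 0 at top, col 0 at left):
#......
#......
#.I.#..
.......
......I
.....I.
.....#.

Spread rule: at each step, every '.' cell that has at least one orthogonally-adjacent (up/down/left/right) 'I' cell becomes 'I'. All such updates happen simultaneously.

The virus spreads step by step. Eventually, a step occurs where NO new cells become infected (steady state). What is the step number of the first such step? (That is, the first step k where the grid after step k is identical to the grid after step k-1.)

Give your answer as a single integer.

Answer: 7

Derivation:
Step 0 (initial): 3 infected
Step 1: +8 new -> 11 infected
Step 2: +12 new -> 23 infected
Step 3: +11 new -> 34 infected
Step 4: +6 new -> 40 infected
Step 5: +3 new -> 43 infected
Step 6: +1 new -> 44 infected
Step 7: +0 new -> 44 infected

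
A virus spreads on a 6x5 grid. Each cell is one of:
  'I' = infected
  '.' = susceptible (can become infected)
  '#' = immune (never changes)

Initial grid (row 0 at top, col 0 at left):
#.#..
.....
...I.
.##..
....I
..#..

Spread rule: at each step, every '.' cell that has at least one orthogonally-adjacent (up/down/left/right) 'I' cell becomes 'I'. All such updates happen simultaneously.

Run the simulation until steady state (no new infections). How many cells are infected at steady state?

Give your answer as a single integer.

Answer: 25

Derivation:
Step 0 (initial): 2 infected
Step 1: +7 new -> 9 infected
Step 2: +6 new -> 15 infected
Step 3: +4 new -> 19 infected
Step 4: +5 new -> 24 infected
Step 5: +1 new -> 25 infected
Step 6: +0 new -> 25 infected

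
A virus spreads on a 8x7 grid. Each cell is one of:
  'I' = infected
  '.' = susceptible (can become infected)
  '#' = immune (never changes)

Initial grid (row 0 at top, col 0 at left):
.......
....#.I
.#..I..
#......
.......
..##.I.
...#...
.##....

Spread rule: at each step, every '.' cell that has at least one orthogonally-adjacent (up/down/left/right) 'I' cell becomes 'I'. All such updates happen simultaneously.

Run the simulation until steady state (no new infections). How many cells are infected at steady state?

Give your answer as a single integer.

Step 0 (initial): 3 infected
Step 1: +10 new -> 13 infected
Step 2: +11 new -> 24 infected
Step 3: +7 new -> 31 infected
Step 4: +5 new -> 36 infected
Step 5: +3 new -> 39 infected
Step 6: +4 new -> 43 infected
Step 7: +2 new -> 45 infected
Step 8: +2 new -> 47 infected
Step 9: +1 new -> 48 infected
Step 10: +0 new -> 48 infected

Answer: 48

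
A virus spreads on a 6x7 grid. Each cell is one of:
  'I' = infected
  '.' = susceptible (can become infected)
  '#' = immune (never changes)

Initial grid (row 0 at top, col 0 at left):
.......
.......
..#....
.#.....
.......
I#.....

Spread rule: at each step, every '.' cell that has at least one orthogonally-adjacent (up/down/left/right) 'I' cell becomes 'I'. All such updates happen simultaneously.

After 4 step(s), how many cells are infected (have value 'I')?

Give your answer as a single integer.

Answer: 11

Derivation:
Step 0 (initial): 1 infected
Step 1: +1 new -> 2 infected
Step 2: +2 new -> 4 infected
Step 3: +2 new -> 6 infected
Step 4: +5 new -> 11 infected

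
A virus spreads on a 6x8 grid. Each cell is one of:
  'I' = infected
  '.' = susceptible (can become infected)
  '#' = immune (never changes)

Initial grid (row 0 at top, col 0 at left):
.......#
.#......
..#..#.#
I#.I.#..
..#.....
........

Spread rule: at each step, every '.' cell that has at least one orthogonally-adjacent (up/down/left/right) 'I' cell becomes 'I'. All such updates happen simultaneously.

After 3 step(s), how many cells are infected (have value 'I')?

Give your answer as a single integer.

Step 0 (initial): 2 infected
Step 1: +6 new -> 8 infected
Step 2: +8 new -> 16 infected
Step 3: +8 new -> 24 infected

Answer: 24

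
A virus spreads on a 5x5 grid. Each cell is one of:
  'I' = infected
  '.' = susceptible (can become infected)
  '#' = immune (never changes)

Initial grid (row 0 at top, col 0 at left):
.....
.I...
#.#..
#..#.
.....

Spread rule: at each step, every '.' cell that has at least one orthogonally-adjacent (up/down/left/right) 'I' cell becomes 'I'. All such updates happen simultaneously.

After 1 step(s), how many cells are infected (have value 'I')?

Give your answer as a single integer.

Step 0 (initial): 1 infected
Step 1: +4 new -> 5 infected

Answer: 5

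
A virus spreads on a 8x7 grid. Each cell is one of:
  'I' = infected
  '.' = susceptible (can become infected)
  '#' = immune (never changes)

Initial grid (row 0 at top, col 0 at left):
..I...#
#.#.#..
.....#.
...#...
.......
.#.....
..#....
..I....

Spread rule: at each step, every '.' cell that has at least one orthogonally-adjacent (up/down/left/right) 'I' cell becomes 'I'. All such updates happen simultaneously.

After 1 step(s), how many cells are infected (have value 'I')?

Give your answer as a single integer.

Step 0 (initial): 2 infected
Step 1: +4 new -> 6 infected

Answer: 6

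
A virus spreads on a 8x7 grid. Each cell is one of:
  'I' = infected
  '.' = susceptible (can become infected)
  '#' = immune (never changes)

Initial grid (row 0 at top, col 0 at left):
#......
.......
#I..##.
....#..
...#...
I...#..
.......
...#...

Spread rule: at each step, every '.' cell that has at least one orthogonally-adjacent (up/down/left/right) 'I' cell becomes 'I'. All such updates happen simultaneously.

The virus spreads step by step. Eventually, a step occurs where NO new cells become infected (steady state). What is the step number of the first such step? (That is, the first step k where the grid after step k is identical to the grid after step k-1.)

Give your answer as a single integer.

Answer: 10

Derivation:
Step 0 (initial): 2 infected
Step 1: +6 new -> 8 infected
Step 2: +10 new -> 18 infected
Step 3: +7 new -> 25 infected
Step 4: +4 new -> 29 infected
Step 5: +3 new -> 32 infected
Step 6: +4 new -> 36 infected
Step 7: +5 new -> 41 infected
Step 8: +4 new -> 45 infected
Step 9: +3 new -> 48 infected
Step 10: +0 new -> 48 infected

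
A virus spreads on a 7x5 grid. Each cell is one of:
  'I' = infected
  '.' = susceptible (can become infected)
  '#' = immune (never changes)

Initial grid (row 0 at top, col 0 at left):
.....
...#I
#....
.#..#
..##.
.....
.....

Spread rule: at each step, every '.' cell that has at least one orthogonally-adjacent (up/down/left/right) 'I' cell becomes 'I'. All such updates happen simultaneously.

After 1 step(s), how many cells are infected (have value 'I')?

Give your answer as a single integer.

Answer: 3

Derivation:
Step 0 (initial): 1 infected
Step 1: +2 new -> 3 infected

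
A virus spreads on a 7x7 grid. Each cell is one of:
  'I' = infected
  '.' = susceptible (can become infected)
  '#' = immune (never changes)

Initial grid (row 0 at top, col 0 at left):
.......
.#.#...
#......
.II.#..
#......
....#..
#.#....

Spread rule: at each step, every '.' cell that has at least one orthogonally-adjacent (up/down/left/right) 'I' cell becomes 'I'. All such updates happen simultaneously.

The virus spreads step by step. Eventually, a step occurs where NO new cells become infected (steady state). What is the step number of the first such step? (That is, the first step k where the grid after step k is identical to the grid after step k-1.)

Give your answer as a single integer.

Step 0 (initial): 2 infected
Step 1: +6 new -> 8 infected
Step 2: +5 new -> 13 infected
Step 3: +6 new -> 19 infected
Step 4: +6 new -> 25 infected
Step 5: +8 new -> 33 infected
Step 6: +6 new -> 39 infected
Step 7: +2 new -> 41 infected
Step 8: +0 new -> 41 infected

Answer: 8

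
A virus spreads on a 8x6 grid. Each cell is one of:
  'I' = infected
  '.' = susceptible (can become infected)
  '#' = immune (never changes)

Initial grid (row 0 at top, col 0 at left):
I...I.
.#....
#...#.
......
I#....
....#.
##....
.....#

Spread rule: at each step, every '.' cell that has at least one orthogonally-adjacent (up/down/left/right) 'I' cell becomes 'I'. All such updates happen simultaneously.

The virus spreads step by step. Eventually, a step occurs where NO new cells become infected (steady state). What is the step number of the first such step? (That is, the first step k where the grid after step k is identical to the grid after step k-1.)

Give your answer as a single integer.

Answer: 8

Derivation:
Step 0 (initial): 3 infected
Step 1: +7 new -> 10 infected
Step 2: +5 new -> 15 infected
Step 3: +6 new -> 21 infected
Step 4: +6 new -> 27 infected
Step 5: +5 new -> 32 infected
Step 6: +5 new -> 37 infected
Step 7: +3 new -> 40 infected
Step 8: +0 new -> 40 infected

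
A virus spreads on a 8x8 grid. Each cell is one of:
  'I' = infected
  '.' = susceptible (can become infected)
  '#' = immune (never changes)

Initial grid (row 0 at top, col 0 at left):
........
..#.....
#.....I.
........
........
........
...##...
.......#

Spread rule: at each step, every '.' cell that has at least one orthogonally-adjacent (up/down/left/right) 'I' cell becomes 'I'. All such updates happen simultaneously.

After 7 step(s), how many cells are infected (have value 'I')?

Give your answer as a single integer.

Step 0 (initial): 1 infected
Step 1: +4 new -> 5 infected
Step 2: +7 new -> 12 infected
Step 3: +8 new -> 20 infected
Step 4: +8 new -> 28 infected
Step 5: +8 new -> 36 infected
Step 6: +6 new -> 42 infected
Step 7: +6 new -> 48 infected

Answer: 48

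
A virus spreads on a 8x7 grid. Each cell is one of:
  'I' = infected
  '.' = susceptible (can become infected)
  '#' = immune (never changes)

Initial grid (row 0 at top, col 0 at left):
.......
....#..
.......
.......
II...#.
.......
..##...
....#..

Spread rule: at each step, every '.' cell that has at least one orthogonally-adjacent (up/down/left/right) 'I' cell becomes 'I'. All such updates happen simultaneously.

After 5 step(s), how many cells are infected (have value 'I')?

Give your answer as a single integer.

Step 0 (initial): 2 infected
Step 1: +5 new -> 7 infected
Step 2: +7 new -> 14 infected
Step 3: +8 new -> 22 infected
Step 4: +7 new -> 29 infected
Step 5: +7 new -> 36 infected

Answer: 36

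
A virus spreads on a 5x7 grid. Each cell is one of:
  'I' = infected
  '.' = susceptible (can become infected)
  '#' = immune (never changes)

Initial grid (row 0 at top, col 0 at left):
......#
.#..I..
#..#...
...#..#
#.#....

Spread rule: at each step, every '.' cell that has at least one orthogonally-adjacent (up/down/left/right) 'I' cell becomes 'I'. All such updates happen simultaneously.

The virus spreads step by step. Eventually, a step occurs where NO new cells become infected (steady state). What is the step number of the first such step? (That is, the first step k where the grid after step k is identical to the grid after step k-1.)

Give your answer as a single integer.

Answer: 7

Derivation:
Step 0 (initial): 1 infected
Step 1: +4 new -> 5 infected
Step 2: +6 new -> 11 infected
Step 3: +5 new -> 16 infected
Step 4: +5 new -> 21 infected
Step 5: +3 new -> 24 infected
Step 6: +3 new -> 27 infected
Step 7: +0 new -> 27 infected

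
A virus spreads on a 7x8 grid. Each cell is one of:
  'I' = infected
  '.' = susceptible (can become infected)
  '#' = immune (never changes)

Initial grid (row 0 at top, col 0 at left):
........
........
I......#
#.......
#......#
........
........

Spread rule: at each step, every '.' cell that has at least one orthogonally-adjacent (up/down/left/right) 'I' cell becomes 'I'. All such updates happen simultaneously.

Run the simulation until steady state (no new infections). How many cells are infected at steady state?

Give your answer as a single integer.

Answer: 52

Derivation:
Step 0 (initial): 1 infected
Step 1: +2 new -> 3 infected
Step 2: +4 new -> 7 infected
Step 3: +5 new -> 12 infected
Step 4: +6 new -> 18 infected
Step 5: +8 new -> 26 infected
Step 6: +8 new -> 34 infected
Step 7: +6 new -> 40 infected
Step 8: +6 new -> 46 infected
Step 9: +3 new -> 49 infected
Step 10: +2 new -> 51 infected
Step 11: +1 new -> 52 infected
Step 12: +0 new -> 52 infected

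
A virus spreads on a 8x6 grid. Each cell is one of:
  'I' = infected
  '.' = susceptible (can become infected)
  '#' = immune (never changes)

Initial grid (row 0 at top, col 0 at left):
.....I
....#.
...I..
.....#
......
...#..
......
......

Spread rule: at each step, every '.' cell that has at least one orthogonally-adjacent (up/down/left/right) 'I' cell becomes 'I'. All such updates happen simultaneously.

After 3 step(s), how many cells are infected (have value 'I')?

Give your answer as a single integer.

Step 0 (initial): 2 infected
Step 1: +6 new -> 8 infected
Step 2: +7 new -> 15 infected
Step 3: +6 new -> 21 infected

Answer: 21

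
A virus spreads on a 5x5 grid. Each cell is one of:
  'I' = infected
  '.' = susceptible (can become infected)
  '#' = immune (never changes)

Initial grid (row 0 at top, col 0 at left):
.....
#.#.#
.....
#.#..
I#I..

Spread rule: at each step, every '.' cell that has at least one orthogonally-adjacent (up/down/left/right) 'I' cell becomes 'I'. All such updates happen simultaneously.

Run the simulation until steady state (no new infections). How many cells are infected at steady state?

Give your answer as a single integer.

Answer: 19

Derivation:
Step 0 (initial): 2 infected
Step 1: +1 new -> 3 infected
Step 2: +2 new -> 5 infected
Step 3: +2 new -> 7 infected
Step 4: +3 new -> 10 infected
Step 5: +2 new -> 12 infected
Step 6: +5 new -> 17 infected
Step 7: +1 new -> 18 infected
Step 8: +1 new -> 19 infected
Step 9: +0 new -> 19 infected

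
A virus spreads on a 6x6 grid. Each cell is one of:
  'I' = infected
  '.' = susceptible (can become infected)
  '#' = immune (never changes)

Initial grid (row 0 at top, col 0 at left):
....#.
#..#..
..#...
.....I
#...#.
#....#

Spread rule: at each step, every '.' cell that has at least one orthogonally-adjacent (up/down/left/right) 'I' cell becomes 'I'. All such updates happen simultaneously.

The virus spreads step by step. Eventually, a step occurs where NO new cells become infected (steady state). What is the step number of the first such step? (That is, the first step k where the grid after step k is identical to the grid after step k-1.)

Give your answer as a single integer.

Step 0 (initial): 1 infected
Step 1: +3 new -> 4 infected
Step 2: +3 new -> 7 infected
Step 3: +5 new -> 12 infected
Step 4: +3 new -> 15 infected
Step 5: +5 new -> 20 infected
Step 6: +3 new -> 23 infected
Step 7: +2 new -> 25 infected
Step 8: +2 new -> 27 infected
Step 9: +1 new -> 28 infected
Step 10: +0 new -> 28 infected

Answer: 10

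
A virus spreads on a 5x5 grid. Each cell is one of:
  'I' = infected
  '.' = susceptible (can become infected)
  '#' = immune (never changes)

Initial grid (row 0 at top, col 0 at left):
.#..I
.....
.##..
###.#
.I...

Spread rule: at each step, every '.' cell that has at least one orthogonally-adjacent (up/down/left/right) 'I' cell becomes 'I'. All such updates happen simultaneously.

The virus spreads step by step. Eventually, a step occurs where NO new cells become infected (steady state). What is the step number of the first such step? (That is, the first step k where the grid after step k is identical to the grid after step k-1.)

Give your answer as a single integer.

Answer: 7

Derivation:
Step 0 (initial): 2 infected
Step 1: +4 new -> 6 infected
Step 2: +4 new -> 10 infected
Step 3: +4 new -> 14 infected
Step 4: +1 new -> 15 infected
Step 5: +1 new -> 16 infected
Step 6: +2 new -> 18 infected
Step 7: +0 new -> 18 infected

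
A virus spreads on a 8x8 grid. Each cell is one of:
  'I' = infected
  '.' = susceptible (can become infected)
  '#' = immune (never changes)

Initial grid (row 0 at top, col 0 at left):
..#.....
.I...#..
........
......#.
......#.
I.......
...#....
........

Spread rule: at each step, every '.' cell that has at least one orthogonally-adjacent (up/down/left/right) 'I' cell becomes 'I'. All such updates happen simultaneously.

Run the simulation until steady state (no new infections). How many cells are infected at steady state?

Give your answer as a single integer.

Answer: 59

Derivation:
Step 0 (initial): 2 infected
Step 1: +7 new -> 9 infected
Step 2: +10 new -> 19 infected
Step 3: +8 new -> 27 infected
Step 4: +6 new -> 33 infected
Step 5: +7 new -> 40 infected
Step 6: +7 new -> 47 infected
Step 7: +6 new -> 53 infected
Step 8: +5 new -> 58 infected
Step 9: +1 new -> 59 infected
Step 10: +0 new -> 59 infected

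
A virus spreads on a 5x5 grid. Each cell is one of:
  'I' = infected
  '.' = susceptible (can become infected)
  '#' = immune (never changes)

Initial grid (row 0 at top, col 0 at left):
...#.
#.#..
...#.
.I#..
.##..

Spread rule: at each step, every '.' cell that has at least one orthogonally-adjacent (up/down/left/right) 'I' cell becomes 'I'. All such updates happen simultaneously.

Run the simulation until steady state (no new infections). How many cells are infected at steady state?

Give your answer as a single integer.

Step 0 (initial): 1 infected
Step 1: +2 new -> 3 infected
Step 2: +4 new -> 7 infected
Step 3: +1 new -> 8 infected
Step 4: +2 new -> 10 infected
Step 5: +0 new -> 10 infected

Answer: 10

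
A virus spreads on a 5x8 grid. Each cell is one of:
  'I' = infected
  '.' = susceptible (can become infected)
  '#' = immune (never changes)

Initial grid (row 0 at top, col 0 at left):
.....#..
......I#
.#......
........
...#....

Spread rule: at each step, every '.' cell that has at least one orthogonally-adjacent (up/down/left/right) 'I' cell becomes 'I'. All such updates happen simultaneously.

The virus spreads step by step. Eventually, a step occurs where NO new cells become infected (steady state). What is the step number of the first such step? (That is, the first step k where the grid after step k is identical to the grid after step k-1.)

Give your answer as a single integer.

Step 0 (initial): 1 infected
Step 1: +3 new -> 4 infected
Step 2: +5 new -> 9 infected
Step 3: +6 new -> 15 infected
Step 4: +6 new -> 21 infected
Step 5: +5 new -> 26 infected
Step 6: +3 new -> 29 infected
Step 7: +4 new -> 33 infected
Step 8: +2 new -> 35 infected
Step 9: +1 new -> 36 infected
Step 10: +0 new -> 36 infected

Answer: 10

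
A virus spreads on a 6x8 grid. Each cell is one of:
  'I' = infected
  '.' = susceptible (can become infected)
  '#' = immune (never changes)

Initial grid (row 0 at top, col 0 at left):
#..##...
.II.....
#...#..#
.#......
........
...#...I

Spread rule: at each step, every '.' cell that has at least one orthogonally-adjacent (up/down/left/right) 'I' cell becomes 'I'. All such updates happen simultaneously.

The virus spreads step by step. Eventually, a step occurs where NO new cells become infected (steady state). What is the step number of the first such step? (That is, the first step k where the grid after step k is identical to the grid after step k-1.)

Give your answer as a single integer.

Step 0 (initial): 3 infected
Step 1: +8 new -> 11 infected
Step 2: +6 new -> 17 infected
Step 3: +6 new -> 23 infected
Step 4: +10 new -> 33 infected
Step 5: +4 new -> 37 infected
Step 6: +3 new -> 40 infected
Step 7: +0 new -> 40 infected

Answer: 7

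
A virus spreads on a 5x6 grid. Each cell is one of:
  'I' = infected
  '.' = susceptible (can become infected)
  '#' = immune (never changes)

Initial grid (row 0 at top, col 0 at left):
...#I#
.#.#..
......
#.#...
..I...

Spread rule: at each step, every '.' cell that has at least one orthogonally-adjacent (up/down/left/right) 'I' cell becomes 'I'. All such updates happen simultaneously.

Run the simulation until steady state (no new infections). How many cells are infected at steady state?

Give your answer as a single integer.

Step 0 (initial): 2 infected
Step 1: +3 new -> 5 infected
Step 2: +6 new -> 11 infected
Step 3: +5 new -> 16 infected
Step 4: +3 new -> 19 infected
Step 5: +2 new -> 21 infected
Step 6: +2 new -> 23 infected
Step 7: +1 new -> 24 infected
Step 8: +0 new -> 24 infected

Answer: 24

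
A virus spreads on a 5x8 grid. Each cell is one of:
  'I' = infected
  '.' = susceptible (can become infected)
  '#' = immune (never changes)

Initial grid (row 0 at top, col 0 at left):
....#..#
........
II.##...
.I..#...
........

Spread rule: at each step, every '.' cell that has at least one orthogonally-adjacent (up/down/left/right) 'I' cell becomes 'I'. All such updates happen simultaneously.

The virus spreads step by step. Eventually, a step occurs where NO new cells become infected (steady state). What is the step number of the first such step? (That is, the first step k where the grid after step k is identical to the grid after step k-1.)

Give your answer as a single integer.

Step 0 (initial): 3 infected
Step 1: +6 new -> 9 infected
Step 2: +6 new -> 15 infected
Step 3: +3 new -> 18 infected
Step 4: +3 new -> 21 infected
Step 5: +2 new -> 23 infected
Step 6: +5 new -> 28 infected
Step 7: +5 new -> 33 infected
Step 8: +2 new -> 35 infected
Step 9: +0 new -> 35 infected

Answer: 9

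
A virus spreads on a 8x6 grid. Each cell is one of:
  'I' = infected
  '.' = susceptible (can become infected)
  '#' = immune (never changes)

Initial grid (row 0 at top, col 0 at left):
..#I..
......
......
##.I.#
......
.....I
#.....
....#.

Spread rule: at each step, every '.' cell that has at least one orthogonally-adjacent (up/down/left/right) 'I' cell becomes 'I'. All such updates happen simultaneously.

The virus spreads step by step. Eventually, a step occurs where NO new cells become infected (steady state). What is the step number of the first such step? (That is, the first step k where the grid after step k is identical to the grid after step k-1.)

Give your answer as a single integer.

Step 0 (initial): 3 infected
Step 1: +9 new -> 12 infected
Step 2: +10 new -> 22 infected
Step 3: +7 new -> 29 infected
Step 4: +7 new -> 36 infected
Step 5: +4 new -> 40 infected
Step 6: +1 new -> 41 infected
Step 7: +1 new -> 42 infected
Step 8: +0 new -> 42 infected

Answer: 8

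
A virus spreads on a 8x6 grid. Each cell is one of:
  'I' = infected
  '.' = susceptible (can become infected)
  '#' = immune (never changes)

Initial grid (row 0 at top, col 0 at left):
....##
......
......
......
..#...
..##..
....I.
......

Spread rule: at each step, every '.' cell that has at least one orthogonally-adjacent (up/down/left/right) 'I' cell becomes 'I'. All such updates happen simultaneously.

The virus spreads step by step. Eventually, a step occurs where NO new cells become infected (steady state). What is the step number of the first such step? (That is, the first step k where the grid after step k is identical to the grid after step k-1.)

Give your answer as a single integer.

Step 0 (initial): 1 infected
Step 1: +4 new -> 5 infected
Step 2: +5 new -> 10 infected
Step 3: +5 new -> 15 infected
Step 4: +6 new -> 21 infected
Step 5: +7 new -> 28 infected
Step 6: +5 new -> 33 infected
Step 7: +4 new -> 37 infected
Step 8: +3 new -> 40 infected
Step 9: +2 new -> 42 infected
Step 10: +1 new -> 43 infected
Step 11: +0 new -> 43 infected

Answer: 11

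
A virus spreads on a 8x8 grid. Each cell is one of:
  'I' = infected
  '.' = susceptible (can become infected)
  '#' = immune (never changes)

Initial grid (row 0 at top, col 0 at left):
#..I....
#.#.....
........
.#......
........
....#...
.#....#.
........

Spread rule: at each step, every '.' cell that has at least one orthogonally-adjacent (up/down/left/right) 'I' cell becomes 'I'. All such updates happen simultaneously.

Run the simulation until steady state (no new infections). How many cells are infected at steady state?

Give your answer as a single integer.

Step 0 (initial): 1 infected
Step 1: +3 new -> 4 infected
Step 2: +4 new -> 8 infected
Step 3: +6 new -> 14 infected
Step 4: +7 new -> 21 infected
Step 5: +7 new -> 28 infected
Step 6: +7 new -> 35 infected
Step 7: +8 new -> 43 infected
Step 8: +6 new -> 49 infected
Step 9: +4 new -> 53 infected
Step 10: +3 new -> 56 infected
Step 11: +1 new -> 57 infected
Step 12: +0 new -> 57 infected

Answer: 57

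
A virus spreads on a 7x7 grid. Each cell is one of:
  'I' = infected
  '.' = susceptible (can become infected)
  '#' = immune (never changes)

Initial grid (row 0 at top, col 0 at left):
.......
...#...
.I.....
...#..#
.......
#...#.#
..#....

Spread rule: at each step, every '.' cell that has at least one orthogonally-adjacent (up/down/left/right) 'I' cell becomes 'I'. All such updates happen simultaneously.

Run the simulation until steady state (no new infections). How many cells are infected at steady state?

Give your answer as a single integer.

Answer: 42

Derivation:
Step 0 (initial): 1 infected
Step 1: +4 new -> 5 infected
Step 2: +7 new -> 12 infected
Step 3: +6 new -> 18 infected
Step 4: +7 new -> 25 infected
Step 5: +7 new -> 32 infected
Step 6: +4 new -> 36 infected
Step 7: +4 new -> 40 infected
Step 8: +1 new -> 41 infected
Step 9: +1 new -> 42 infected
Step 10: +0 new -> 42 infected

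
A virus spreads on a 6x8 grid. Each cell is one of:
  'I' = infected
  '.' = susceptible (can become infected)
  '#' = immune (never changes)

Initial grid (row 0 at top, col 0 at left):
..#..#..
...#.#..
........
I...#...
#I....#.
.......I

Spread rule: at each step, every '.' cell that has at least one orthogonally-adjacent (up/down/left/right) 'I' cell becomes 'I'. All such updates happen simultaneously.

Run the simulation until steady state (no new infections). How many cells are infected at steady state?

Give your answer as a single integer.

Step 0 (initial): 3 infected
Step 1: +6 new -> 9 infected
Step 2: +8 new -> 17 infected
Step 3: +10 new -> 27 infected
Step 4: +6 new -> 33 infected
Step 5: +4 new -> 37 infected
Step 6: +2 new -> 39 infected
Step 7: +1 new -> 40 infected
Step 8: +1 new -> 41 infected
Step 9: +0 new -> 41 infected

Answer: 41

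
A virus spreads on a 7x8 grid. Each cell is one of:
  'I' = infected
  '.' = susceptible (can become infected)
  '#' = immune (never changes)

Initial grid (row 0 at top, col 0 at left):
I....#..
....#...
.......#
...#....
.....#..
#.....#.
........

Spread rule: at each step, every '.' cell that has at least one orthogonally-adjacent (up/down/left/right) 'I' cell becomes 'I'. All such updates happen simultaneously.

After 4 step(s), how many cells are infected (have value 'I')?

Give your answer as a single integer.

Step 0 (initial): 1 infected
Step 1: +2 new -> 3 infected
Step 2: +3 new -> 6 infected
Step 3: +4 new -> 10 infected
Step 4: +5 new -> 15 infected

Answer: 15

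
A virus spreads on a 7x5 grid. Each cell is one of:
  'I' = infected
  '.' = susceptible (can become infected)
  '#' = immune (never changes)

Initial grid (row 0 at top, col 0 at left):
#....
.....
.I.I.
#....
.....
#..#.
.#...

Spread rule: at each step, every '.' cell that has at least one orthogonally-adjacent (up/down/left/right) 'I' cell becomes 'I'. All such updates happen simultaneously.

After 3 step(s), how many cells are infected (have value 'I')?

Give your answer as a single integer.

Answer: 24

Derivation:
Step 0 (initial): 2 infected
Step 1: +7 new -> 9 infected
Step 2: +9 new -> 18 infected
Step 3: +6 new -> 24 infected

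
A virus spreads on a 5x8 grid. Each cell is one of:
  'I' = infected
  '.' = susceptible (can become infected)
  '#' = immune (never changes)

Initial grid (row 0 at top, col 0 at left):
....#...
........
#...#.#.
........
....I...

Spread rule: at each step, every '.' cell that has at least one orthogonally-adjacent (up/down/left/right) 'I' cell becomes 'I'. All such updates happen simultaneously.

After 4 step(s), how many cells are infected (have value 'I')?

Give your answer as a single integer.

Step 0 (initial): 1 infected
Step 1: +3 new -> 4 infected
Step 2: +4 new -> 8 infected
Step 3: +6 new -> 14 infected
Step 4: +6 new -> 20 infected

Answer: 20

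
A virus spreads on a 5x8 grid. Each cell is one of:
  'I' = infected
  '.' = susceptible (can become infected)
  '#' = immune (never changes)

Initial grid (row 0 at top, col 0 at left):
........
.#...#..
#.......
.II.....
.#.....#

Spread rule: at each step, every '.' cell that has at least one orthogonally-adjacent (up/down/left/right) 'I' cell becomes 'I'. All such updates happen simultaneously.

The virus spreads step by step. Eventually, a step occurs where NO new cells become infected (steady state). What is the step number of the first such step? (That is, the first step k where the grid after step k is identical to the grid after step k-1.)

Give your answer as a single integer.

Step 0 (initial): 2 infected
Step 1: +5 new -> 7 infected
Step 2: +5 new -> 12 infected
Step 3: +5 new -> 17 infected
Step 4: +6 new -> 23 infected
Step 5: +5 new -> 28 infected
Step 6: +4 new -> 32 infected
Step 7: +2 new -> 34 infected
Step 8: +1 new -> 35 infected
Step 9: +0 new -> 35 infected

Answer: 9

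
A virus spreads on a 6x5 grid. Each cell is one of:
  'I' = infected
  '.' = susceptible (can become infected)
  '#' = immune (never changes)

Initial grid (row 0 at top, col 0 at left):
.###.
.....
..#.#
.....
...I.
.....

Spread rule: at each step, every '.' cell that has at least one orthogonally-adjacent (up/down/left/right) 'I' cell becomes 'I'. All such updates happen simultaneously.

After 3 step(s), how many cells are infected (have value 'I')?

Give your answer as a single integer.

Step 0 (initial): 1 infected
Step 1: +4 new -> 5 infected
Step 2: +6 new -> 11 infected
Step 3: +4 new -> 15 infected

Answer: 15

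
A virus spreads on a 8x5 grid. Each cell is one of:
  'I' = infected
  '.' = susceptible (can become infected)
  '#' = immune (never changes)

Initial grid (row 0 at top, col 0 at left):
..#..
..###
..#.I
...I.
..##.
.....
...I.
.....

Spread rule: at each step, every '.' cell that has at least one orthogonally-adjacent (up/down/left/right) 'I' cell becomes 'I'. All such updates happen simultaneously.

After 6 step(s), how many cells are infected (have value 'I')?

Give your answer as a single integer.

Answer: 31

Derivation:
Step 0 (initial): 3 infected
Step 1: +7 new -> 10 infected
Step 2: +7 new -> 17 infected
Step 3: +6 new -> 23 infected
Step 4: +5 new -> 28 infected
Step 5: +2 new -> 30 infected
Step 6: +1 new -> 31 infected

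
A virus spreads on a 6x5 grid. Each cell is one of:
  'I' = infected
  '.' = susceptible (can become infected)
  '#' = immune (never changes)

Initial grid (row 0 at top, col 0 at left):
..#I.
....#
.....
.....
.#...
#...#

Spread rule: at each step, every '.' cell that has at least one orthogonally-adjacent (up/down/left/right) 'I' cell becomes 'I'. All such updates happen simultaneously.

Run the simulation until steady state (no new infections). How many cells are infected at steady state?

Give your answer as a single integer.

Answer: 25

Derivation:
Step 0 (initial): 1 infected
Step 1: +2 new -> 3 infected
Step 2: +2 new -> 5 infected
Step 3: +4 new -> 9 infected
Step 4: +6 new -> 15 infected
Step 5: +6 new -> 21 infected
Step 6: +2 new -> 23 infected
Step 7: +2 new -> 25 infected
Step 8: +0 new -> 25 infected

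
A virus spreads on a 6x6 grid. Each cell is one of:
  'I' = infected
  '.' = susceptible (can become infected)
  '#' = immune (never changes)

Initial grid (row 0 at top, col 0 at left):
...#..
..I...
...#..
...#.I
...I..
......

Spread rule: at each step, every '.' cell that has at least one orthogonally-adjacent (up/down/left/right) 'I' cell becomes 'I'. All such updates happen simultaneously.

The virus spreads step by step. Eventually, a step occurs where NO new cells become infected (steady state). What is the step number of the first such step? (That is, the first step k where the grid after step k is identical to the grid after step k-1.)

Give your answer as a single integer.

Answer: 5

Derivation:
Step 0 (initial): 3 infected
Step 1: +10 new -> 13 infected
Step 2: +11 new -> 24 infected
Step 3: +7 new -> 31 infected
Step 4: +2 new -> 33 infected
Step 5: +0 new -> 33 infected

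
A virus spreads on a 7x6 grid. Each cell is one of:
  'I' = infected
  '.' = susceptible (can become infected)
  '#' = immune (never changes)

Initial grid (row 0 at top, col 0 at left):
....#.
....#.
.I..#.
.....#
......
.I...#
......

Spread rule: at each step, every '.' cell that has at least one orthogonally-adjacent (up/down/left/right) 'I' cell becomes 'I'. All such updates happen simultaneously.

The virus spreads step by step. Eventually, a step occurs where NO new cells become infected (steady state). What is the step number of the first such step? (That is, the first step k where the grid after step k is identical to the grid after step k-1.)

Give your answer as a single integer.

Answer: 6

Derivation:
Step 0 (initial): 2 infected
Step 1: +8 new -> 10 infected
Step 2: +11 new -> 21 infected
Step 3: +7 new -> 28 infected
Step 4: +4 new -> 32 infected
Step 5: +2 new -> 34 infected
Step 6: +0 new -> 34 infected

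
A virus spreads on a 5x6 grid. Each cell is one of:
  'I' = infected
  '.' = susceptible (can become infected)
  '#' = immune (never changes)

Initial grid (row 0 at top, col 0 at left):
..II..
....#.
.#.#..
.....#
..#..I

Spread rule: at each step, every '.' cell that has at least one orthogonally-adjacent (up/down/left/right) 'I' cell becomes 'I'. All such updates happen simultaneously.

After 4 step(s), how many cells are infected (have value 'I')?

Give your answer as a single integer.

Answer: 22

Derivation:
Step 0 (initial): 3 infected
Step 1: +5 new -> 8 infected
Step 2: +6 new -> 14 infected
Step 3: +5 new -> 19 infected
Step 4: +3 new -> 22 infected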